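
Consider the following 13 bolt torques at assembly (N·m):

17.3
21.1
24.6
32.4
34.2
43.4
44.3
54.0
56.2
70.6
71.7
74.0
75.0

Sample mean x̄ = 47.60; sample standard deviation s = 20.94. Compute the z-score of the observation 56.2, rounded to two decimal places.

z = (56.2 − 47.60) / 20.94 = 0.41.

0.41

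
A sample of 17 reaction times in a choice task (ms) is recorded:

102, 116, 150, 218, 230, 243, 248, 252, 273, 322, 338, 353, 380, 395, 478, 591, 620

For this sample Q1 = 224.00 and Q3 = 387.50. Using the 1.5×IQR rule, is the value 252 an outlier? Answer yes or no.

no

IQR = Q3 − Q1 = 387.50 − 224.00 = 163.50.
Lower fence = Q1 − 1.5·IQR = 224.00 − 245.25 = -21.25.
Upper fence = Q3 + 1.5·IQR = 387.50 + 245.25 = 632.75.
252 lies within [-21.25, 632.75].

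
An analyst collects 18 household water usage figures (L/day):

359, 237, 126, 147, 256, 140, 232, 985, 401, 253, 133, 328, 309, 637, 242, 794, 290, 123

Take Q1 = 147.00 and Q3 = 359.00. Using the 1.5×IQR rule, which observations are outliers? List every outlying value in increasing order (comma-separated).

IQR = Q3 − Q1 = 359.00 − 147.00 = 212.00.
Lower fence = Q1 − 1.5·IQR = 147.00 − 318.00 = -171.00.
Upper fence = Q3 + 1.5·IQR = 359.00 + 318.00 = 677.00.
794 > 677.00 → outlier.
985 > 677.00 → outlier.
All remaining values lie within [-171.00, 677.00].

794, 985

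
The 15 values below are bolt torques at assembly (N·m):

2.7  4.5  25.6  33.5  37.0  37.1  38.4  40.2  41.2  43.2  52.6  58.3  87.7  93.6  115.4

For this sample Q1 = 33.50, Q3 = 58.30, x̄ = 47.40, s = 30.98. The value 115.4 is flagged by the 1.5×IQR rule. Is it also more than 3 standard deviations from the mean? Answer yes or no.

no

z = (115.4 − 47.40) / 30.98 = 2.19.
|z| = 2.19 ≤ 3.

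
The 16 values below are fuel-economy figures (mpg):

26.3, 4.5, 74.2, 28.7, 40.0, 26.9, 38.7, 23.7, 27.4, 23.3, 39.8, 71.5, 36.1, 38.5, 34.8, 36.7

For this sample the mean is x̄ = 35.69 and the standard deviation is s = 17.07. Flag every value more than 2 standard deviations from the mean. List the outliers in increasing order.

Cutoffs at x̄ ± 2s: 35.69 ± 2·17.07 = [1.55, 69.83].
71.5: z = 2.10, |z| > 2 → outlier.
74.2: z = 2.26, |z| > 2 → outlier.
Every other value lies within [1.55, 69.83].

71.5, 74.2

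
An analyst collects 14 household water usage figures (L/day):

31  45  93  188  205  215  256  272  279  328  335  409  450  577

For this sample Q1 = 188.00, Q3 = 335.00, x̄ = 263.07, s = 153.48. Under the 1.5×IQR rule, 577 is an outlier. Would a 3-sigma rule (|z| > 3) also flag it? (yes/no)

z = (577 − 263.07) / 153.48 = 2.05.
|z| = 2.05 ≤ 3.

no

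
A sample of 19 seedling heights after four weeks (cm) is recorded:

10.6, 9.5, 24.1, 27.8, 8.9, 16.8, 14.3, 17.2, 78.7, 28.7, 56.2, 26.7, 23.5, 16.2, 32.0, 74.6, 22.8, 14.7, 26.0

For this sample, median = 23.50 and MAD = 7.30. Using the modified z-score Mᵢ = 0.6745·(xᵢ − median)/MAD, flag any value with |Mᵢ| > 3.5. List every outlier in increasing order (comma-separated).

|Mᵢ| > 3.5 ⇔ |xᵢ − 23.50| > 3.5·7.30/0.6745 = 37.88.
So outliers lie outside [-14.38, 61.38].
74.6: M = 4.72 → outlier.
78.7: M = 5.10 → outlier.

74.6, 78.7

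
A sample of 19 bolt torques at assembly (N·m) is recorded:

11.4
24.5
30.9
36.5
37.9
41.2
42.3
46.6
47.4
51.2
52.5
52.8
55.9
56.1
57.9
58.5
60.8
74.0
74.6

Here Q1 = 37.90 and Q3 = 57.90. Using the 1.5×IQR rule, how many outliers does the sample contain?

IQR = 20.00; fences at 37.90 − 30.00 = 7.90 and 57.90 + 30.00 = 87.90.
Every value lies within the cutoffs.

0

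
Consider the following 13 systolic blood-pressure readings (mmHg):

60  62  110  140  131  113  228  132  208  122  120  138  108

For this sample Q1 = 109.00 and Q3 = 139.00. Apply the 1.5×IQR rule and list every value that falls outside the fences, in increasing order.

IQR = Q3 − Q1 = 139.00 − 109.00 = 30.00.
Lower fence = Q1 − 1.5·IQR = 109.00 − 45.00 = 64.00.
Upper fence = Q3 + 1.5·IQR = 139.00 + 45.00 = 184.00.
60 < 64.00 → outlier.
62 < 64.00 → outlier.
208 > 184.00 → outlier.
228 > 184.00 → outlier.
All remaining values lie within [64.00, 184.00].

60, 62, 208, 228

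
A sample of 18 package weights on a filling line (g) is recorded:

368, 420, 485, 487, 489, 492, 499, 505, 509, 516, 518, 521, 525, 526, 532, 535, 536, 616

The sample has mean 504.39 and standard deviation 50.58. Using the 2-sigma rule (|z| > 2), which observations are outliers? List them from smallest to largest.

368, 616

Cutoffs at x̄ ± 2s: 504.39 ± 2·50.58 = [403.23, 605.55].
368: z = -2.70, |z| > 2 → outlier.
616: z = 2.21, |z| > 2 → outlier.
Every other value lies within [403.23, 605.55].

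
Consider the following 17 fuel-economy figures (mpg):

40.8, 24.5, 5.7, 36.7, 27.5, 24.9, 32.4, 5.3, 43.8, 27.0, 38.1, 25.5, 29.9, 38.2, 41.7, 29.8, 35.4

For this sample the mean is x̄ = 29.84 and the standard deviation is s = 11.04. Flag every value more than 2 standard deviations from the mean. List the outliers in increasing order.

Cutoffs at x̄ ± 2s: 29.84 ± 2·11.04 = [7.76, 51.92].
5.3: z = -2.22, |z| > 2 → outlier.
5.7: z = -2.19, |z| > 2 → outlier.
Every other value lies within [7.76, 51.92].

5.3, 5.7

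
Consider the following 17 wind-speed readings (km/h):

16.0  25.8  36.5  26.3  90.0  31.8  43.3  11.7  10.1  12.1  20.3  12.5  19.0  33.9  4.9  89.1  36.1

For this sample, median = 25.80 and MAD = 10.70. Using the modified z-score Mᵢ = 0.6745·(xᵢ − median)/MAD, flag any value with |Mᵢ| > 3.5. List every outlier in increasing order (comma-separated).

89.1, 90.0

|Mᵢ| > 3.5 ⇔ |xᵢ − 25.80| > 3.5·10.70/0.6745 = 55.52.
So outliers lie outside [-29.72, 81.32].
89.1: M = 3.99 → outlier.
90.0: M = 4.05 → outlier.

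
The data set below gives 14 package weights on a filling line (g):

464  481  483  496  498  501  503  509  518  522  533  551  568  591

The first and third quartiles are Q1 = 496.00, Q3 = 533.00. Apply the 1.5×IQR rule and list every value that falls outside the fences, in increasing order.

591

IQR = Q3 − Q1 = 533.00 − 496.00 = 37.00.
Lower fence = Q1 − 1.5·IQR = 496.00 − 55.50 = 440.50.
Upper fence = Q3 + 1.5·IQR = 533.00 + 55.50 = 588.50.
591 > 588.50 → outlier.
All remaining values lie within [440.50, 588.50].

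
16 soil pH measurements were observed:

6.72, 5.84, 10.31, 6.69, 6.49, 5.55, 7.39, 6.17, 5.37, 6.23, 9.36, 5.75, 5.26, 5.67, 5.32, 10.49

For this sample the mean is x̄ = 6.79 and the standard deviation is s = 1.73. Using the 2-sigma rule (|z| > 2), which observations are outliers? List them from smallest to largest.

Cutoffs at x̄ ± 2s: 6.79 ± 2·1.73 = [3.33, 10.25].
10.31: z = 2.03, |z| > 2 → outlier.
10.49: z = 2.14, |z| > 2 → outlier.
Every other value lies within [3.33, 10.25].

10.31, 10.49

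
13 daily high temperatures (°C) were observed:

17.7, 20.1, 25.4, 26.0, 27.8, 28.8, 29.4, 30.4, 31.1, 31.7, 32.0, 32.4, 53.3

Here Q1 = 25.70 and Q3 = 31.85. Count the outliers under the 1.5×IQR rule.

IQR = 6.15; fences at 25.70 − 9.225 = 16.475 and 31.85 + 9.225 = 41.075.
Outside the cutoffs: 53.3.

1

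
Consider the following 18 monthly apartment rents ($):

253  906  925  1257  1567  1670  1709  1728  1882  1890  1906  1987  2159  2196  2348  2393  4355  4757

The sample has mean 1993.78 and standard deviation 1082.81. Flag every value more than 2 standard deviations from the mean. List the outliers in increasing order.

4355, 4757

Cutoffs at x̄ ± 2s: 1993.78 ± 2·1082.81 = [-171.84, 4159.40].
4355: z = 2.18, |z| > 2 → outlier.
4757: z = 2.55, |z| > 2 → outlier.
Every other value lies within [-171.84, 4159.40].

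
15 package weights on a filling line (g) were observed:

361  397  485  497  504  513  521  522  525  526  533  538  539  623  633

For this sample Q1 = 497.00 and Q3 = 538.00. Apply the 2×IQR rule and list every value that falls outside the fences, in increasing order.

361, 397, 623, 633

IQR = Q3 − Q1 = 538.00 − 497.00 = 41.00.
Lower fence = Q1 − 2·IQR = 497.00 − 82.00 = 415.00.
Upper fence = Q3 + 2·IQR = 538.00 + 82.00 = 620.00.
361 < 415.00 → outlier.
397 < 415.00 → outlier.
623 > 620.00 → outlier.
633 > 620.00 → outlier.
All remaining values lie within [415.00, 620.00].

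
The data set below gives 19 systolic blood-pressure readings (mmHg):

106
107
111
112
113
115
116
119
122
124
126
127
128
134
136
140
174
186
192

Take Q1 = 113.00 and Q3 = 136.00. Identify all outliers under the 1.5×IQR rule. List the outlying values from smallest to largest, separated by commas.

IQR = Q3 − Q1 = 136.00 − 113.00 = 23.00.
Lower fence = Q1 − 1.5·IQR = 113.00 − 34.50 = 78.50.
Upper fence = Q3 + 1.5·IQR = 136.00 + 34.50 = 170.50.
174 > 170.50 → outlier.
186 > 170.50 → outlier.
192 > 170.50 → outlier.
All remaining values lie within [78.50, 170.50].

174, 186, 192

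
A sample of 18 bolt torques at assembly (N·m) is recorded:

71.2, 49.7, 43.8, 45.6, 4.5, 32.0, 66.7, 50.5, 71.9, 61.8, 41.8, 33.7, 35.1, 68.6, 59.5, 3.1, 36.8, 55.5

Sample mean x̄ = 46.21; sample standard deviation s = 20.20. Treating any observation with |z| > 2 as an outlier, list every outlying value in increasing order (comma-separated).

3.1, 4.5

Cutoffs at x̄ ± 2s: 46.21 ± 2·20.20 = [5.81, 86.61].
3.1: z = -2.13, |z| > 2 → outlier.
4.5: z = -2.06, |z| > 2 → outlier.
Every other value lies within [5.81, 86.61].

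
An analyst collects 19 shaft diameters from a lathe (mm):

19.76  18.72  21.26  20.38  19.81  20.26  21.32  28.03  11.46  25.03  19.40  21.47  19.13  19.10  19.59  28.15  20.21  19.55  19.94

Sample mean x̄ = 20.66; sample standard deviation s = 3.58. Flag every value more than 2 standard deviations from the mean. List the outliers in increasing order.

11.46, 28.03, 28.15

Cutoffs at x̄ ± 2s: 20.66 ± 2·3.58 = [13.50, 27.82].
11.46: z = -2.57, |z| > 2 → outlier.
28.03: z = 2.06, |z| > 2 → outlier.
28.15: z = 2.09, |z| > 2 → outlier.
Every other value lies within [13.50, 27.82].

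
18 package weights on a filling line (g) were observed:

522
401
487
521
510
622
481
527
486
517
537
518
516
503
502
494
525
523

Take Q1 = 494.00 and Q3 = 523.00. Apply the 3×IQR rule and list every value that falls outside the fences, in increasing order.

401, 622

IQR = Q3 − Q1 = 523.00 − 494.00 = 29.00.
Lower fence = Q1 − 3·IQR = 494.00 − 87.00 = 407.00.
Upper fence = Q3 + 3·IQR = 523.00 + 87.00 = 610.00.
401 < 407.00 → outlier.
622 > 610.00 → outlier.
All remaining values lie within [407.00, 610.00].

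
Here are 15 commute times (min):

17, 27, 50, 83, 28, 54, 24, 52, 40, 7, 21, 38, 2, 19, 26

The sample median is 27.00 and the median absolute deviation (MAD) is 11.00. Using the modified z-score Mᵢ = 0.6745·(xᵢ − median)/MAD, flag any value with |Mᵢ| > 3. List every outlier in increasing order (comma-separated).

|Mᵢ| > 3 ⇔ |xᵢ − 27.00| > 3·11.00/0.6745 = 48.93.
So outliers lie outside [-21.93, 75.93].
83: M = 3.43 → outlier.

83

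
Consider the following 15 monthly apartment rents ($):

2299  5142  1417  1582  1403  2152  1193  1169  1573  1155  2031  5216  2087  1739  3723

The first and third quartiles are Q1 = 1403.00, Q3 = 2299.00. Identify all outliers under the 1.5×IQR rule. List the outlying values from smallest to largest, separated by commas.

3723, 5142, 5216

IQR = Q3 − Q1 = 2299.00 − 1403.00 = 896.00.
Lower fence = Q1 − 1.5·IQR = 1403.00 − 1344.00 = 59.00.
Upper fence = Q3 + 1.5·IQR = 2299.00 + 1344.00 = 3643.00.
3723 > 3643.00 → outlier.
5142 > 3643.00 → outlier.
5216 > 3643.00 → outlier.
All remaining values lie within [59.00, 3643.00].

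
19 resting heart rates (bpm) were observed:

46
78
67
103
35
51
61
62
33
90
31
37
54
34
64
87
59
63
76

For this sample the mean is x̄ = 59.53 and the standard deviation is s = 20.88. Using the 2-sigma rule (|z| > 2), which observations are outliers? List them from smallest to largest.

103

Cutoffs at x̄ ± 2s: 59.53 ± 2·20.88 = [17.77, 101.29].
103: z = 2.08, |z| > 2 → outlier.
Every other value lies within [17.77, 101.29].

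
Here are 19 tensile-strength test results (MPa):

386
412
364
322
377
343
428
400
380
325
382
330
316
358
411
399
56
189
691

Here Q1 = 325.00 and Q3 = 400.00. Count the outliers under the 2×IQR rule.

IQR = 75.00; fences at 325.00 − 150.00 = 175.00 and 400.00 + 150.00 = 550.00.
Outside the cutoffs: 56, 691.

2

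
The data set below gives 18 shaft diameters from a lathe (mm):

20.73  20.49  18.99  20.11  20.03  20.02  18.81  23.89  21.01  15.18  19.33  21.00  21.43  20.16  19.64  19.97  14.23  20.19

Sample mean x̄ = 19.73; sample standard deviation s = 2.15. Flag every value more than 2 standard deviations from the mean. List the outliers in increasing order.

14.23, 15.18

Cutoffs at x̄ ± 2s: 19.73 ± 2·2.15 = [15.43, 24.03].
14.23: z = -2.56, |z| > 2 → outlier.
15.18: z = -2.12, |z| > 2 → outlier.
Every other value lies within [15.43, 24.03].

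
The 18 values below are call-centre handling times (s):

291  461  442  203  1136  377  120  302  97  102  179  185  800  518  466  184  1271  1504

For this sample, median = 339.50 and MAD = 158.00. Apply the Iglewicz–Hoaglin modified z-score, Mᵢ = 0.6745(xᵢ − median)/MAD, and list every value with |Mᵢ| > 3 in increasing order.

|Mᵢ| > 3 ⇔ |xᵢ − 339.50| > 3·158.00/0.6745 = 702.74.
So outliers lie outside [-363.24, 1042.24].
1136: M = 3.40 → outlier.
1271: M = 3.98 → outlier.
1504: M = 4.97 → outlier.

1136, 1271, 1504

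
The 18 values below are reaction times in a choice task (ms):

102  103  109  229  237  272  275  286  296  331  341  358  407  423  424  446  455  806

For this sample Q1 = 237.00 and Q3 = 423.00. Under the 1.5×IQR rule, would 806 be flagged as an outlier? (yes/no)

yes

IQR = Q3 − Q1 = 423.00 − 237.00 = 186.00.
Lower fence = Q1 − 1.5·IQR = 237.00 − 279.00 = -42.00.
Upper fence = Q3 + 1.5·IQR = 423.00 + 279.00 = 702.00.
806 lies above the upper fence.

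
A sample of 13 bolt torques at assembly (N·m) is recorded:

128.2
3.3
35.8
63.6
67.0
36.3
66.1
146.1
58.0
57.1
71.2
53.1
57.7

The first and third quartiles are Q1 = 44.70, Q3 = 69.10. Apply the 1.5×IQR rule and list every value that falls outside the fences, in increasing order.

3.3, 128.2, 146.1

IQR = Q3 − Q1 = 69.10 − 44.70 = 24.40.
Lower fence = Q1 − 1.5·IQR = 44.70 − 36.60 = 8.10.
Upper fence = Q3 + 1.5·IQR = 69.10 + 36.60 = 105.70.
3.3 < 8.10 → outlier.
128.2 > 105.70 → outlier.
146.1 > 105.70 → outlier.
All remaining values lie within [8.10, 105.70].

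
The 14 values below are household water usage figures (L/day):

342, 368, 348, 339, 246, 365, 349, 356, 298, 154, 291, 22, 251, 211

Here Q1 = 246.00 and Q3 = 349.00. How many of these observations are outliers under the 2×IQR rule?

1

IQR = 103.00; fences at 246.00 − 206.00 = 40.00 and 349.00 + 206.00 = 555.00.
Outside the cutoffs: 22.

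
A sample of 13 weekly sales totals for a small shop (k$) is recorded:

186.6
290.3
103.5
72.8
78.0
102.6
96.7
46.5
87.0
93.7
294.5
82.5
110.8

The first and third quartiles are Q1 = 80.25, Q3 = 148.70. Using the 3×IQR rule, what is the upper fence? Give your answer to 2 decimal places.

354.05

IQR = Q3 − Q1 = 148.70 − 80.25 = 68.45.
Lower fence = Q1 − 3·IQR = 80.25 − 205.35 = -125.10.
Upper fence = Q3 + 3·IQR = 148.70 + 205.35 = 354.05.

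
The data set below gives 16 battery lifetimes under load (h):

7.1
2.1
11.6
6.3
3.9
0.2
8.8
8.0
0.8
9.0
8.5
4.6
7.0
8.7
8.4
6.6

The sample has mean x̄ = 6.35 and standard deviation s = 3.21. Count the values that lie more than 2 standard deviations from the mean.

Cutoffs: x̄ ± 2s = [-0.07, 12.77].
Every value lies within the cutoffs.

0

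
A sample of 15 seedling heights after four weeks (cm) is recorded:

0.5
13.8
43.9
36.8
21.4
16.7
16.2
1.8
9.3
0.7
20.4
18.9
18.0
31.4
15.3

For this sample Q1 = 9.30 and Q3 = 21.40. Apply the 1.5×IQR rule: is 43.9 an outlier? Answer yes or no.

yes

IQR = Q3 − Q1 = 21.40 − 9.30 = 12.10.
Lower fence = Q1 − 1.5·IQR = 9.30 − 18.15 = -8.85.
Upper fence = Q3 + 1.5·IQR = 21.40 + 18.15 = 39.55.
43.9 lies above the upper fence.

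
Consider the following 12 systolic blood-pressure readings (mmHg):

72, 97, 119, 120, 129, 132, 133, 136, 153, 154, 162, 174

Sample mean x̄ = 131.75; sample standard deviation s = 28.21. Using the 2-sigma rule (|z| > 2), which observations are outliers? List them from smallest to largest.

72

Cutoffs at x̄ ± 2s: 131.75 ± 2·28.21 = [75.33, 188.17].
72: z = -2.12, |z| > 2 → outlier.
Every other value lies within [75.33, 188.17].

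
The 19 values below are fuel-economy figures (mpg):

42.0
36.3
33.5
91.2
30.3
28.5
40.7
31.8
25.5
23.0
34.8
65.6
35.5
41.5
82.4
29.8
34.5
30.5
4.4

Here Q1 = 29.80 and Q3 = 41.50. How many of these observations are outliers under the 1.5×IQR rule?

IQR = 11.70; fences at 29.80 − 17.55 = 12.25 and 41.50 + 17.55 = 59.05.
Outside the cutoffs: 4.4, 65.6, 82.4, 91.2.

4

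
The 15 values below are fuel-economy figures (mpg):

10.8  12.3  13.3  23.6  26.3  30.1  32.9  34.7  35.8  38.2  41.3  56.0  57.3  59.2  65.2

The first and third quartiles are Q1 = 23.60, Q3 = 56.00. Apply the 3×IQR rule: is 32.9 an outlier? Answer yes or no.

no

IQR = Q3 − Q1 = 56.00 − 23.60 = 32.40.
Lower fence = Q1 − 3·IQR = 23.60 − 97.20 = -73.60.
Upper fence = Q3 + 3·IQR = 56.00 + 97.20 = 153.20.
32.9 lies within [-73.60, 153.20].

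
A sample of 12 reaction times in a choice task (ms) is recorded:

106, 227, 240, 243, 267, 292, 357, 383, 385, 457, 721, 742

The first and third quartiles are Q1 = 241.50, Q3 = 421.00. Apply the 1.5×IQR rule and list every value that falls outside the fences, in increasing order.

721, 742

IQR = Q3 − Q1 = 421.00 − 241.50 = 179.50.
Lower fence = Q1 − 1.5·IQR = 241.50 − 269.25 = -27.75.
Upper fence = Q3 + 1.5·IQR = 421.00 + 269.25 = 690.25.
721 > 690.25 → outlier.
742 > 690.25 → outlier.
All remaining values lie within [-27.75, 690.25].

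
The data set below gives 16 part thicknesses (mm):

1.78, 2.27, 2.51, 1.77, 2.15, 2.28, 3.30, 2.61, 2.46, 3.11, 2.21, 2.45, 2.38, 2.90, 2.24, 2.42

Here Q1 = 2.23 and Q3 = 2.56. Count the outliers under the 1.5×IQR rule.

2

IQR = 0.33; fences at 2.23 − 0.495 = 1.735 and 2.56 + 0.495 = 3.055.
Outside the cutoffs: 3.11, 3.30.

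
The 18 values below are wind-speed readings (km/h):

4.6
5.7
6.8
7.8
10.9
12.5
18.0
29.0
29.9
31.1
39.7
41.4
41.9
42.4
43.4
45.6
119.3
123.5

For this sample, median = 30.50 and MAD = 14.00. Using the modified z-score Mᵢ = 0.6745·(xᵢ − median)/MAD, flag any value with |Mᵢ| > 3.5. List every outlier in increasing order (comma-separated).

|Mᵢ| > 3.5 ⇔ |xᵢ − 30.50| > 3.5·14.00/0.6745 = 72.65.
So outliers lie outside [-42.15, 103.15].
119.3: M = 4.28 → outlier.
123.5: M = 4.48 → outlier.

119.3, 123.5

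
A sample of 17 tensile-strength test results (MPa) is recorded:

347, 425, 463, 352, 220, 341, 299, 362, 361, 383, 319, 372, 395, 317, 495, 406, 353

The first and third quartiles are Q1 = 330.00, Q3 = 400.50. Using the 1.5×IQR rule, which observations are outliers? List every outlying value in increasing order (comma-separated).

IQR = Q3 − Q1 = 400.50 − 330.00 = 70.50.
Lower fence = Q1 − 1.5·IQR = 330.00 − 105.75 = 224.25.
Upper fence = Q3 + 1.5·IQR = 400.50 + 105.75 = 506.25.
220 < 224.25 → outlier.
All remaining values lie within [224.25, 506.25].

220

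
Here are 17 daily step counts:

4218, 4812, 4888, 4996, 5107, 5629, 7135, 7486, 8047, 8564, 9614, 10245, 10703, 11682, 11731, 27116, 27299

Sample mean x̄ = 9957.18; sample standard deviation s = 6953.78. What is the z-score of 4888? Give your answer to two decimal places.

z = (4888 − 9957.18) / 6953.78 = -0.73.

-0.73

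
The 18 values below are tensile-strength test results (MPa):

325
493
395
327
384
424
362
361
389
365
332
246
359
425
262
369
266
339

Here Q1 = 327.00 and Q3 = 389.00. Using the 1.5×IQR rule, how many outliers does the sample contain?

1

IQR = 62.00; fences at 327.00 − 93.00 = 234.00 and 389.00 + 93.00 = 482.00.
Outside the cutoffs: 493.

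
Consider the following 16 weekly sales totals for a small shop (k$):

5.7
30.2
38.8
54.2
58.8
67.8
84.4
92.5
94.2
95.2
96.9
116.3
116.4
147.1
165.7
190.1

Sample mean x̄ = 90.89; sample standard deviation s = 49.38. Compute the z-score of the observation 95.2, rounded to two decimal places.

0.09

z = (95.2 − 90.89) / 49.38 = 0.09.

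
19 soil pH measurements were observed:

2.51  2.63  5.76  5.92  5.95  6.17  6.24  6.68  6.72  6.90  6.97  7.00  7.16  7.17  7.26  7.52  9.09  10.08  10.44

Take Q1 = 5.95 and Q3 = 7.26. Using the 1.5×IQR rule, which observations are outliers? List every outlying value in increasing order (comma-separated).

2.51, 2.63, 10.08, 10.44

IQR = Q3 − Q1 = 7.26 − 5.95 = 1.31.
Lower fence = Q1 − 1.5·IQR = 5.95 − 1.965 = 3.985.
Upper fence = Q3 + 1.5·IQR = 7.26 + 1.965 = 9.225.
2.51 < 3.985 → outlier.
2.63 < 3.985 → outlier.
10.08 > 9.225 → outlier.
10.44 > 9.225 → outlier.
All remaining values lie within [3.985, 9.225].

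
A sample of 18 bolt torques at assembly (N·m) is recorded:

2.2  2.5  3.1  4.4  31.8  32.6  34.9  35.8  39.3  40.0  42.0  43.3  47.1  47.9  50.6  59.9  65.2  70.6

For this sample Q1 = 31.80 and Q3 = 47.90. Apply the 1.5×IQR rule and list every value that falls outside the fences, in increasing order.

IQR = Q3 − Q1 = 47.90 − 31.80 = 16.10.
Lower fence = Q1 − 1.5·IQR = 31.80 − 24.15 = 7.65.
Upper fence = Q3 + 1.5·IQR = 47.90 + 24.15 = 72.05.
2.2 < 7.65 → outlier.
2.5 < 7.65 → outlier.
3.1 < 7.65 → outlier.
4.4 < 7.65 → outlier.
All remaining values lie within [7.65, 72.05].

2.2, 2.5, 3.1, 4.4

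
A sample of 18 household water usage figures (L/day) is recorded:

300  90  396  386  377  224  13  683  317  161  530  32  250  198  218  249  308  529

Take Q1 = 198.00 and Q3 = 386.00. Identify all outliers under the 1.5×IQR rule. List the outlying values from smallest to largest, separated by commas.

683

IQR = Q3 − Q1 = 386.00 − 198.00 = 188.00.
Lower fence = Q1 − 1.5·IQR = 198.00 − 282.00 = -84.00.
Upper fence = Q3 + 1.5·IQR = 386.00 + 282.00 = 668.00.
683 > 668.00 → outlier.
All remaining values lie within [-84.00, 668.00].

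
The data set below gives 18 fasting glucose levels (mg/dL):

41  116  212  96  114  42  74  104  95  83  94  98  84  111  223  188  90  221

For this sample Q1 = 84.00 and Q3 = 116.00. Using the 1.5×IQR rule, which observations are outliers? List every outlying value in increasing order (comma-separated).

188, 212, 221, 223

IQR = Q3 − Q1 = 116.00 − 84.00 = 32.00.
Lower fence = Q1 − 1.5·IQR = 84.00 − 48.00 = 36.00.
Upper fence = Q3 + 1.5·IQR = 116.00 + 48.00 = 164.00.
188 > 164.00 → outlier.
212 > 164.00 → outlier.
221 > 164.00 → outlier.
223 > 164.00 → outlier.
All remaining values lie within [36.00, 164.00].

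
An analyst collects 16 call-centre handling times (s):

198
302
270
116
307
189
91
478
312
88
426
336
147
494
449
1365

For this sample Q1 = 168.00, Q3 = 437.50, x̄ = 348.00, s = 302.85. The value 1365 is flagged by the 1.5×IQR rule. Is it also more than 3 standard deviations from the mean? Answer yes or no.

z = (1365 − 348.00) / 302.85 = 3.36.
|z| = 3.36 > 3.

yes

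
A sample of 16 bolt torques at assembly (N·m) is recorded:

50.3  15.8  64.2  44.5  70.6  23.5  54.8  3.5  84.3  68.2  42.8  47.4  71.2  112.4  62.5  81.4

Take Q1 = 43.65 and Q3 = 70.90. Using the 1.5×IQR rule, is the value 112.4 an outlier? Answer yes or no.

IQR = Q3 − Q1 = 70.90 − 43.65 = 27.25.
Lower fence = Q1 − 1.5·IQR = 43.65 − 40.875 = 2.775.
Upper fence = Q3 + 1.5·IQR = 70.90 + 40.875 = 111.775.
112.4 lies above the upper fence.

yes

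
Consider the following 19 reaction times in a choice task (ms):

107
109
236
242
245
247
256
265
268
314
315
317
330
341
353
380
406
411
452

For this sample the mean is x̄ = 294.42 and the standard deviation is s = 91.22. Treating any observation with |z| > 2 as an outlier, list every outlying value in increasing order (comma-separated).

Cutoffs at x̄ ± 2s: 294.42 ± 2·91.22 = [111.98, 476.86].
107: z = -2.05, |z| > 2 → outlier.
109: z = -2.03, |z| > 2 → outlier.
Every other value lies within [111.98, 476.86].

107, 109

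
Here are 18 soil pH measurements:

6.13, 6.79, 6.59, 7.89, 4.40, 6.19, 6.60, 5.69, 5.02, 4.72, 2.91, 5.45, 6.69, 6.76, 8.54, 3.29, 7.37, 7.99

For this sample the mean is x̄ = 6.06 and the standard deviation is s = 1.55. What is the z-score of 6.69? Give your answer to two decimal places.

z = (6.69 − 6.06) / 1.55 = 0.41.

0.41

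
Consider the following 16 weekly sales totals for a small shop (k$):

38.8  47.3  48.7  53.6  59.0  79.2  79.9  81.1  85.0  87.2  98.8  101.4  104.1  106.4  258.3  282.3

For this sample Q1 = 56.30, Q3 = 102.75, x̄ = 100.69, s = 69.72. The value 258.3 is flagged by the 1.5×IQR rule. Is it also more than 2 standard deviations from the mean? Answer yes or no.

yes

z = (258.3 − 100.69) / 69.72 = 2.26.
|z| = 2.26 > 2.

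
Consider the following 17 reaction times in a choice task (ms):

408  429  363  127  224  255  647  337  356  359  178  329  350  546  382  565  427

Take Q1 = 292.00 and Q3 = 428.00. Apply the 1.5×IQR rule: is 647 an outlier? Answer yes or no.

IQR = Q3 − Q1 = 428.00 − 292.00 = 136.00.
Lower fence = Q1 − 1.5·IQR = 292.00 − 204.00 = 88.00.
Upper fence = Q3 + 1.5·IQR = 428.00 + 204.00 = 632.00.
647 lies above the upper fence.

yes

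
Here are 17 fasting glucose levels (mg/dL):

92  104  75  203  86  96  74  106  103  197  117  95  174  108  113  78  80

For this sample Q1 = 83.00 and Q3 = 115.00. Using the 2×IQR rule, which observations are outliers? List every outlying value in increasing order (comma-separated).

IQR = Q3 − Q1 = 115.00 − 83.00 = 32.00.
Lower fence = Q1 − 2·IQR = 83.00 − 64.00 = 19.00.
Upper fence = Q3 + 2·IQR = 115.00 + 64.00 = 179.00.
197 > 179.00 → outlier.
203 > 179.00 → outlier.
All remaining values lie within [19.00, 179.00].

197, 203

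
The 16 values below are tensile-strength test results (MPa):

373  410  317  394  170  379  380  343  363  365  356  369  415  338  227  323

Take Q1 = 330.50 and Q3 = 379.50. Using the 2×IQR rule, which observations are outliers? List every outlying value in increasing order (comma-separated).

170, 227

IQR = Q3 − Q1 = 379.50 − 330.50 = 49.00.
Lower fence = Q1 − 2·IQR = 330.50 − 98.00 = 232.50.
Upper fence = Q3 + 2·IQR = 379.50 + 98.00 = 477.50.
170 < 232.50 → outlier.
227 < 232.50 → outlier.
All remaining values lie within [232.50, 477.50].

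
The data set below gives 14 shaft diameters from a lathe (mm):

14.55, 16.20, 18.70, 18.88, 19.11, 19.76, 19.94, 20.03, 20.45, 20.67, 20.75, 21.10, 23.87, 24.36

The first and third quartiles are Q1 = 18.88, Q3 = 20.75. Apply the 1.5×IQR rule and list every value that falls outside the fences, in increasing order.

14.55, 23.87, 24.36

IQR = Q3 − Q1 = 20.75 − 18.88 = 1.87.
Lower fence = Q1 − 1.5·IQR = 18.88 − 2.805 = 16.075.
Upper fence = Q3 + 1.5·IQR = 20.75 + 2.805 = 23.555.
14.55 < 16.075 → outlier.
23.87 > 23.555 → outlier.
24.36 > 23.555 → outlier.
All remaining values lie within [16.075, 23.555].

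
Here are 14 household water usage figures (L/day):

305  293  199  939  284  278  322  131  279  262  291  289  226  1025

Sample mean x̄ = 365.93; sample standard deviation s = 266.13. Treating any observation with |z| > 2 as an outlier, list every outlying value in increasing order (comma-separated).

939, 1025

Cutoffs at x̄ ± 2s: 365.93 ± 2·266.13 = [-166.33, 898.19].
939: z = 2.15, |z| > 2 → outlier.
1025: z = 2.48, |z| > 2 → outlier.
Every other value lies within [-166.33, 898.19].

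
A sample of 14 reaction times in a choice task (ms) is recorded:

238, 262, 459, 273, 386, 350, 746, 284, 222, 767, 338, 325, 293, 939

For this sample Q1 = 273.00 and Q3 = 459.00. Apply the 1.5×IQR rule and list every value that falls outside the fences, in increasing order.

IQR = Q3 − Q1 = 459.00 − 273.00 = 186.00.
Lower fence = Q1 − 1.5·IQR = 273.00 − 279.00 = -6.00.
Upper fence = Q3 + 1.5·IQR = 459.00 + 279.00 = 738.00.
746 > 738.00 → outlier.
767 > 738.00 → outlier.
939 > 738.00 → outlier.
All remaining values lie within [-6.00, 738.00].

746, 767, 939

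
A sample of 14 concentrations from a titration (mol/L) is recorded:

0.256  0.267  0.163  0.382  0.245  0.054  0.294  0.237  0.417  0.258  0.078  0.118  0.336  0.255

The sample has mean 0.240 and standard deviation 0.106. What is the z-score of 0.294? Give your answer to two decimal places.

0.51

z = (0.294 − 0.240) / 0.106 = 0.51.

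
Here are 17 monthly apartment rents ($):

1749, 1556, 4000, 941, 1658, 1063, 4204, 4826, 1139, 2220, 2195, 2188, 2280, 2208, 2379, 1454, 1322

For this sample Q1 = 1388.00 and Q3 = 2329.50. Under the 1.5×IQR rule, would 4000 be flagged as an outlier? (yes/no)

IQR = Q3 − Q1 = 2329.50 − 1388.00 = 941.50.
Lower fence = Q1 − 1.5·IQR = 1388.00 − 1412.25 = -24.25.
Upper fence = Q3 + 1.5·IQR = 2329.50 + 1412.25 = 3741.75.
4000 lies above the upper fence.

yes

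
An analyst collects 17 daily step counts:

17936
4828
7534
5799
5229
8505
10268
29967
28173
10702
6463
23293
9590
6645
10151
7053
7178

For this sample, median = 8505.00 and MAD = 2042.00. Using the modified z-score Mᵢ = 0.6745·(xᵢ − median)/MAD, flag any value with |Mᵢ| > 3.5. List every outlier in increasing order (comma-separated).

23293, 28173, 29967

|Mᵢ| > 3.5 ⇔ |xᵢ − 8505.00| > 3.5·2042.00/0.6745 = 10596.00.
So outliers lie outside [-2091.00, 19101.00].
23293: M = 4.88 → outlier.
28173: M = 6.50 → outlier.
29967: M = 7.09 → outlier.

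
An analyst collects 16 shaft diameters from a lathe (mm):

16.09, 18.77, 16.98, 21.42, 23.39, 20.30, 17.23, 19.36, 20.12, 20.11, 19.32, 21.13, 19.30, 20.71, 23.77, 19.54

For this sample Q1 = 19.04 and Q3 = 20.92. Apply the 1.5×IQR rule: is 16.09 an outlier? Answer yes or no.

yes

IQR = Q3 − Q1 = 20.92 − 19.04 = 1.88.
Lower fence = Q1 − 1.5·IQR = 19.04 − 2.82 = 16.22.
Upper fence = Q3 + 1.5·IQR = 20.92 + 2.82 = 23.74.
16.09 lies below the lower fence.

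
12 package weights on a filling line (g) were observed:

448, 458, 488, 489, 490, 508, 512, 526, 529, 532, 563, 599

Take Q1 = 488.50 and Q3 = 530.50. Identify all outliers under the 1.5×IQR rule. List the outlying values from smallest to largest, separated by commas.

IQR = Q3 − Q1 = 530.50 − 488.50 = 42.00.
Lower fence = Q1 − 1.5·IQR = 488.50 − 63.00 = 425.50.
Upper fence = Q3 + 1.5·IQR = 530.50 + 63.00 = 593.50.
599 > 593.50 → outlier.
All remaining values lie within [425.50, 593.50].

599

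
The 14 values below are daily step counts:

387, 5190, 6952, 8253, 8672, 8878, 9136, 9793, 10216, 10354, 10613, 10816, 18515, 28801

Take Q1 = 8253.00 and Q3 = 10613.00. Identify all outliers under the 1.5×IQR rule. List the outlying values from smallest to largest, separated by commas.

387, 18515, 28801

IQR = Q3 − Q1 = 10613.00 − 8253.00 = 2360.00.
Lower fence = Q1 − 1.5·IQR = 8253.00 − 3540.00 = 4713.00.
Upper fence = Q3 + 1.5·IQR = 10613.00 + 3540.00 = 14153.00.
387 < 4713.00 → outlier.
18515 > 14153.00 → outlier.
28801 > 14153.00 → outlier.
All remaining values lie within [4713.00, 14153.00].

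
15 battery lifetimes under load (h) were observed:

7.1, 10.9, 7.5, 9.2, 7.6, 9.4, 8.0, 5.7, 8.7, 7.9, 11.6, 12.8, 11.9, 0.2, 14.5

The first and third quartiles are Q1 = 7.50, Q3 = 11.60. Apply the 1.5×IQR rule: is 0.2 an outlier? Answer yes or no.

IQR = Q3 − Q1 = 11.60 − 7.50 = 4.10.
Lower fence = Q1 − 1.5·IQR = 7.50 − 6.15 = 1.35.
Upper fence = Q3 + 1.5·IQR = 11.60 + 6.15 = 17.75.
0.2 lies below the lower fence.

yes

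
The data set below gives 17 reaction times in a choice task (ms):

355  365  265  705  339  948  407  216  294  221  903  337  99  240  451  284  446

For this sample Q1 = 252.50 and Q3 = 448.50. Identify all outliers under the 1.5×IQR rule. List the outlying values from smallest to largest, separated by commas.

IQR = Q3 − Q1 = 448.50 − 252.50 = 196.00.
Lower fence = Q1 − 1.5·IQR = 252.50 − 294.00 = -41.50.
Upper fence = Q3 + 1.5·IQR = 448.50 + 294.00 = 742.50.
903 > 742.50 → outlier.
948 > 742.50 → outlier.
All remaining values lie within [-41.50, 742.50].

903, 948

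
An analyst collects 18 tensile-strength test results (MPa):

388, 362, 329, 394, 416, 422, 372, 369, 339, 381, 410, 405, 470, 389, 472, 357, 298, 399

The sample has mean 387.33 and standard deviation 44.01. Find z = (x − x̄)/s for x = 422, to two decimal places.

z = (422 − 387.33) / 44.01 = 0.79.

0.79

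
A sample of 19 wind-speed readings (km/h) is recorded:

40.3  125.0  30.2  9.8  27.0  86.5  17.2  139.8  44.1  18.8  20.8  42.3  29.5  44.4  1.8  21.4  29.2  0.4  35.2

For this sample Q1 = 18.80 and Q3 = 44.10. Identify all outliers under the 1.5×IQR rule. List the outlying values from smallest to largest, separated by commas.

IQR = Q3 − Q1 = 44.10 − 18.80 = 25.30.
Lower fence = Q1 − 1.5·IQR = 18.80 − 37.95 = -19.15.
Upper fence = Q3 + 1.5·IQR = 44.10 + 37.95 = 82.05.
86.5 > 82.05 → outlier.
125.0 > 82.05 → outlier.
139.8 > 82.05 → outlier.
All remaining values lie within [-19.15, 82.05].

86.5, 125.0, 139.8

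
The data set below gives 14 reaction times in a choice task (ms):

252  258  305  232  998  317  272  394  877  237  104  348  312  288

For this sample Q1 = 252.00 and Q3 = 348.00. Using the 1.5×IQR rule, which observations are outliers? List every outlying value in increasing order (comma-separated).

IQR = Q3 − Q1 = 348.00 − 252.00 = 96.00.
Lower fence = Q1 − 1.5·IQR = 252.00 − 144.00 = 108.00.
Upper fence = Q3 + 1.5·IQR = 348.00 + 144.00 = 492.00.
104 < 108.00 → outlier.
877 > 492.00 → outlier.
998 > 492.00 → outlier.
All remaining values lie within [108.00, 492.00].

104, 877, 998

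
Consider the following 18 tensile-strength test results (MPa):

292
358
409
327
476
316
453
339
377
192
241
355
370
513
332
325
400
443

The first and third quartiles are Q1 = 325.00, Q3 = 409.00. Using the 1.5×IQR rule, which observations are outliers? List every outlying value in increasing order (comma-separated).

IQR = Q3 − Q1 = 409.00 − 325.00 = 84.00.
Lower fence = Q1 − 1.5·IQR = 325.00 − 126.00 = 199.00.
Upper fence = Q3 + 1.5·IQR = 409.00 + 126.00 = 535.00.
192 < 199.00 → outlier.
All remaining values lie within [199.00, 535.00].

192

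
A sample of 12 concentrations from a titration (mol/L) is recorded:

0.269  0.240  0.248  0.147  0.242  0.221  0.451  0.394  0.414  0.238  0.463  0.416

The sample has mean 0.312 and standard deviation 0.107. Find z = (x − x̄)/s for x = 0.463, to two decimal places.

1.41

z = (0.463 − 0.312) / 0.107 = 1.41.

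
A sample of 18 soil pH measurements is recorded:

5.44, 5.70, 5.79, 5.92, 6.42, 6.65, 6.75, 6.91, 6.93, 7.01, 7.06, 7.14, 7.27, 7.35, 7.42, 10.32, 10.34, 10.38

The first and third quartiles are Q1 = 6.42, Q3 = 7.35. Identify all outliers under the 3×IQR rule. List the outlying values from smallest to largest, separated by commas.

IQR = Q3 − Q1 = 7.35 − 6.42 = 0.93.
Lower fence = Q1 − 3·IQR = 6.42 − 2.79 = 3.63.
Upper fence = Q3 + 3·IQR = 7.35 + 2.79 = 10.14.
10.32 > 10.14 → outlier.
10.34 > 10.14 → outlier.
10.38 > 10.14 → outlier.
All remaining values lie within [3.63, 10.14].

10.32, 10.34, 10.38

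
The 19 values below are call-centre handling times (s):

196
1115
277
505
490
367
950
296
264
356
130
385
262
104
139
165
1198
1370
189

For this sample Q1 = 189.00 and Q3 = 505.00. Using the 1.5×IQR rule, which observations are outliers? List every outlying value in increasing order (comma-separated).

IQR = Q3 − Q1 = 505.00 − 189.00 = 316.00.
Lower fence = Q1 − 1.5·IQR = 189.00 − 474.00 = -285.00.
Upper fence = Q3 + 1.5·IQR = 505.00 + 474.00 = 979.00.
1115 > 979.00 → outlier.
1198 > 979.00 → outlier.
1370 > 979.00 → outlier.
All remaining values lie within [-285.00, 979.00].

1115, 1198, 1370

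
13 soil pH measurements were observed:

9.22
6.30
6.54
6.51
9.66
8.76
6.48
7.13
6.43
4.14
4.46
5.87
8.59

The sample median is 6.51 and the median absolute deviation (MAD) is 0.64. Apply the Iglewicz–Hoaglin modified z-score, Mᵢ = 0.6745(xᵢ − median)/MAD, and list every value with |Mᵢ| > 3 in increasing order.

9.66

|Mᵢ| > 3 ⇔ |xᵢ − 6.51| > 3·0.64/0.6745 = 2.85.
So outliers lie outside [3.66, 9.36].
9.66: M = 3.32 → outlier.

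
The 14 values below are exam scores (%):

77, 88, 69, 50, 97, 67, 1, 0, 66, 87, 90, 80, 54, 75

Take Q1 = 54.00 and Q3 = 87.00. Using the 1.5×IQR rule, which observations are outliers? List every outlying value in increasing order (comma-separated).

IQR = Q3 − Q1 = 87.00 − 54.00 = 33.00.
Lower fence = Q1 − 1.5·IQR = 54.00 − 49.50 = 4.50.
Upper fence = Q3 + 1.5·IQR = 87.00 + 49.50 = 136.50.
0 < 4.50 → outlier.
1 < 4.50 → outlier.
All remaining values lie within [4.50, 136.50].

0, 1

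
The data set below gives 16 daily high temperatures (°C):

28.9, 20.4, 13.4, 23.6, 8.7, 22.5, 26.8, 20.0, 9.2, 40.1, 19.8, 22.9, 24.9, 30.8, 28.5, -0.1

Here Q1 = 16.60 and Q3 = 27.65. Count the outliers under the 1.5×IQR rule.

1

IQR = 11.05; fences at 16.60 − 16.575 = 0.025 and 27.65 + 16.575 = 44.225.
Outside the cutoffs: -0.1.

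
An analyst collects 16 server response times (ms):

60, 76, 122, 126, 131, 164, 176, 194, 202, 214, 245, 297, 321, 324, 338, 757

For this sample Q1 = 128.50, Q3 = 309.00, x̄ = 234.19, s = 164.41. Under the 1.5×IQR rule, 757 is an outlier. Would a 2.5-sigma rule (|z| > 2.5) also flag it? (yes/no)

z = (757 − 234.19) / 164.41 = 3.18.
|z| = 3.18 > 2.5.

yes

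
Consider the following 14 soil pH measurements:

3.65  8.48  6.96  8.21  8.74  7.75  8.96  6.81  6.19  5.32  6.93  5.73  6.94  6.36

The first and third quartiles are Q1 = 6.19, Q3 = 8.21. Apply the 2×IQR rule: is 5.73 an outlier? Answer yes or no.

no

IQR = Q3 − Q1 = 8.21 − 6.19 = 2.02.
Lower fence = Q1 − 2·IQR = 6.19 − 4.04 = 2.15.
Upper fence = Q3 + 2·IQR = 8.21 + 4.04 = 12.25.
5.73 lies within [2.15, 12.25].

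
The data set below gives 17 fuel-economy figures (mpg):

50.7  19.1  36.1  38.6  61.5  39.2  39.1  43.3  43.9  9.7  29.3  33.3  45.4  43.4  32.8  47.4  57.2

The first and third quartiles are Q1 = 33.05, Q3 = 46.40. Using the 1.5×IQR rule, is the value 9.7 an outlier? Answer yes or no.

yes

IQR = Q3 − Q1 = 46.40 − 33.05 = 13.35.
Lower fence = Q1 − 1.5·IQR = 33.05 − 20.025 = 13.025.
Upper fence = Q3 + 1.5·IQR = 46.40 + 20.025 = 66.425.
9.7 lies below the lower fence.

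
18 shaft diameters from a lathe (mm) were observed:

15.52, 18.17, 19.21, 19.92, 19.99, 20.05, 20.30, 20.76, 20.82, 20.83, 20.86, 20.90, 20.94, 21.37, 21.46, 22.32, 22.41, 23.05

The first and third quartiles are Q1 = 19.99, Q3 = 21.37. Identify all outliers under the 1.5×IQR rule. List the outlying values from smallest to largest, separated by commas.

15.52

IQR = Q3 − Q1 = 21.37 − 19.99 = 1.38.
Lower fence = Q1 − 1.5·IQR = 19.99 − 2.07 = 17.92.
Upper fence = Q3 + 1.5·IQR = 21.37 + 2.07 = 23.44.
15.52 < 17.92 → outlier.
All remaining values lie within [17.92, 23.44].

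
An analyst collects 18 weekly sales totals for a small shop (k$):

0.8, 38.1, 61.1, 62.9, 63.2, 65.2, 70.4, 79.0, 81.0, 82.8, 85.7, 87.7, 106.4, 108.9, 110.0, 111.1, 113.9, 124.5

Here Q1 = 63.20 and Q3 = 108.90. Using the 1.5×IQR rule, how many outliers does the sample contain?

0

IQR = 45.70; fences at 63.20 − 68.55 = -5.35 and 108.90 + 68.55 = 177.45.
Every value lies within the cutoffs.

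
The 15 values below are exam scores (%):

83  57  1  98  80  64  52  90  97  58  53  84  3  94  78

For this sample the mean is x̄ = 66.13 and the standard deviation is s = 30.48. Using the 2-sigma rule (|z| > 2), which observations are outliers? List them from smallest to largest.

Cutoffs at x̄ ± 2s: 66.13 ± 2·30.48 = [5.17, 127.09].
1: z = -2.14, |z| > 2 → outlier.
3: z = -2.07, |z| > 2 → outlier.
Every other value lies within [5.17, 127.09].

1, 3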